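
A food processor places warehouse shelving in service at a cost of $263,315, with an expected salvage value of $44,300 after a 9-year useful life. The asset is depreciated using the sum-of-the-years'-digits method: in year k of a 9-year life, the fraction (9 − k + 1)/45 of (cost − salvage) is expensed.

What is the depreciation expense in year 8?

$9,734

Depreciable base = $263,315 − $44,300 = $219,015.
Sum of the years' digits = 9+8+7+6+5+4+3+2+1 = 45.
Year 1: $219,015 × 9/45 = $43,803. Book value $219,512.
Year 2: $219,015 × 8/45 = $38,936. Book value $180,576.
Year 3: $219,015 × 7/45 = $34,069. Book value $146,507.
Year 4: $219,015 × 6/45 = $29,202. Book value $117,305.
Year 5: $219,015 × 5/45 = $24,335. Book value $92,970.
Year 6: $219,015 × 4/45 = $19,468. Book value $73,502.
Year 7: $219,015 × 3/45 = $14,601. Book value $58,901.
Year 8: $219,015 × 2/45 = $9,734. Book value $49,167.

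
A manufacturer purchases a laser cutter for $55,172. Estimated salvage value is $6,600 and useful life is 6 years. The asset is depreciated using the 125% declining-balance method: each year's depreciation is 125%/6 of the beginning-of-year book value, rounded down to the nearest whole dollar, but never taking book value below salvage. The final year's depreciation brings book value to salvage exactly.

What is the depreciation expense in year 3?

Depreciable base = $55,172 − $6,600 = $48,572.
Year 1: ⌊$55,172 × 125%/6⌋ = $11,494. Book value $43,678.
Year 2: ⌊$43,678 × 125%/6⌋ = $9,099. Book value $34,579.
Year 3: ⌊$34,579 × 125%/6⌋ = $7,203. Book value $27,376.

$7,203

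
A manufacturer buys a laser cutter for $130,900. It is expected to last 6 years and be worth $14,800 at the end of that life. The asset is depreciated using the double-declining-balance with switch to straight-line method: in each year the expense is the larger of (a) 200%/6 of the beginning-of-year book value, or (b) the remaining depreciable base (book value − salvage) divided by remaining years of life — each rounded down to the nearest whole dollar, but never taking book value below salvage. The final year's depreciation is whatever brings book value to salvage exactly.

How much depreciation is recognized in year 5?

$8,619

Depreciable base = $130,900 − $14,800 = $116,100.
Year 1: DB = ⌊$130,900 × 200%/6⌋ = $43,633; SL = ⌊$116,100/6⌋ = $19,350 → take DB $43,633. Book value $87,267.
Year 2: DB = ⌊$87,267 × 200%/6⌋ = $29,089; SL = ⌊$72,467/5⌋ = $14,493 → take DB $29,089. Book value $58,178.
Year 3: DB = ⌊$58,178 × 200%/6⌋ = $19,392; SL = ⌊$43,378/4⌋ = $10,844 → take DB $19,392. Book value $38,786.
Year 4: DB = ⌊$38,786 × 200%/6⌋ = $12,928; SL = ⌊$23,986/3⌋ = $7,995 → take DB $12,928. Book value $25,858.
Year 5: DB = ⌊$25,858 × 200%/6⌋ = $8,619; SL = ⌊$11,058/2⌋ = $5,529 → take DB $8,619. Book value $17,239.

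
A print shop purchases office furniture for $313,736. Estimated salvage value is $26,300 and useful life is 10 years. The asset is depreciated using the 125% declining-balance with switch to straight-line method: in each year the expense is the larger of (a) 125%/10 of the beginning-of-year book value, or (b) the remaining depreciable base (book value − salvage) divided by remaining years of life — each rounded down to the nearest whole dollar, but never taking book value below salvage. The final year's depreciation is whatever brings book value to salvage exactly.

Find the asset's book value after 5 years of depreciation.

$157,640

Depreciable base = $313,736 − $26,300 = $287,436.
Year 1: DB = ⌊$313,736 × 125%/10⌋ = $39,217; SL = ⌊$287,436/10⌋ = $28,743 → take DB $39,217. Book value $274,519.
Year 2: DB = ⌊$274,519 × 125%/10⌋ = $34,314; SL = ⌊$248,219/9⌋ = $27,579 → take DB $34,314. Book value $240,205.
Year 3: DB = ⌊$240,205 × 125%/10⌋ = $30,025; SL = ⌊$213,905/8⌋ = $26,738 → take DB $30,025. Book value $210,180.
Year 4: DB = ⌊$210,180 × 125%/10⌋ = $26,272; SL = ⌊$183,880/7⌋ = $26,268 → take DB $26,272. Book value $183,908.
Year 5: DB = ⌊$183,908 × 125%/10⌋ = $22,988; SL = ⌊$157,608/6⌋ = $26,268 → take SL $26,268. Book value $157,640.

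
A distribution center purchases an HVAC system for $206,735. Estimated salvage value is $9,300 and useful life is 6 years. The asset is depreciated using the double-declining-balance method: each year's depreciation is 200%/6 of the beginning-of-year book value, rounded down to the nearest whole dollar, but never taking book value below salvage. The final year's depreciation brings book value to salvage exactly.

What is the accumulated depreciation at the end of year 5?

Depreciable base = $206,735 − $9,300 = $197,435.
Year 1: ⌊$206,735 × 200%/6⌋ = $68,911. Book value $137,824.
Year 2: ⌊$137,824 × 200%/6⌋ = $45,941. Book value $91,883.
Year 3: ⌊$91,883 × 200%/6⌋ = $30,627. Book value $61,256.
Year 4: ⌊$61,256 × 200%/6⌋ = $20,418. Book value $40,838.
Year 5: ⌊$40,838 × 200%/6⌋ = $13,612. Book value $27,226.
Accumulated through year 5 = $206,735 − $27,226 = $179,509.

$179,509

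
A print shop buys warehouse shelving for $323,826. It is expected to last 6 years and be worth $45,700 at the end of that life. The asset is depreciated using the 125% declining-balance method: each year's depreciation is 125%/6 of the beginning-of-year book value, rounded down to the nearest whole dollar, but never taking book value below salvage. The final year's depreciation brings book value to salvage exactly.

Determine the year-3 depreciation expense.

Depreciable base = $323,826 − $45,700 = $278,126.
Year 1: ⌊$323,826 × 125%/6⌋ = $67,463. Book value $256,363.
Year 2: ⌊$256,363 × 125%/6⌋ = $53,408. Book value $202,955.
Year 3: ⌊$202,955 × 125%/6⌋ = $42,282. Book value $160,673.

$42,282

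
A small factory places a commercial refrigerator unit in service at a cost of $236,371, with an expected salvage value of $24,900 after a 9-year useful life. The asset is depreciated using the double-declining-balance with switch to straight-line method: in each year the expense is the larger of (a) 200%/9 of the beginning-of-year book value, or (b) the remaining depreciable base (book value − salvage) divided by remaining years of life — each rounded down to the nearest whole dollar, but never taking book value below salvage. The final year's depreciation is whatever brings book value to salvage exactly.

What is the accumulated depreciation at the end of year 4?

Depreciable base = $236,371 − $24,900 = $211,471.
Year 1: DB = ⌊$236,371 × 200%/9⌋ = $52,526; SL = ⌊$211,471/9⌋ = $23,496 → take DB $52,526. Book value $183,845.
Year 2: DB = ⌊$183,845 × 200%/9⌋ = $40,854; SL = ⌊$158,945/8⌋ = $19,868 → take DB $40,854. Book value $142,991.
Year 3: DB = ⌊$142,991 × 200%/9⌋ = $31,775; SL = ⌊$118,091/7⌋ = $16,870 → take DB $31,775. Book value $111,216.
Year 4: DB = ⌊$111,216 × 200%/9⌋ = $24,714; SL = ⌊$86,316/6⌋ = $14,386 → take DB $24,714. Book value $86,502.
Accumulated through year 4 = $236,371 − $86,502 = $149,869.

$149,869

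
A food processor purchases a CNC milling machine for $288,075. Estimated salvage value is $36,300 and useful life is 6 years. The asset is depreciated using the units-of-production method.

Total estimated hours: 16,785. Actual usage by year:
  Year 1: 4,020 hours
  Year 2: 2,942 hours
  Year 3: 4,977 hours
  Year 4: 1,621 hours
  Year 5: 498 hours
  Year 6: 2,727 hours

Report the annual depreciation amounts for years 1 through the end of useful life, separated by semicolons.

Depreciable base = $288,075 − $36,300 = $251,775.
Rate = $251,775 / 16,785 hours = $15 per hour.
Year 1: 4,020 × $15 = $60,300. Book value $227,775.
Year 2: 2,942 × $15 = $44,130. Book value $183,645.
Year 3: 4,977 × $15 = $74,655. Book value $108,990.
Year 4: 1,621 × $15 = $24,315. Book value $84,675.
Year 5: 498 × $15 = $7,470. Book value $77,205.
Year 6: 2,727 × $15 = $40,905. Book value $36,300.

$60,300; $44,130; $74,655; $24,315; $7,470; $40,905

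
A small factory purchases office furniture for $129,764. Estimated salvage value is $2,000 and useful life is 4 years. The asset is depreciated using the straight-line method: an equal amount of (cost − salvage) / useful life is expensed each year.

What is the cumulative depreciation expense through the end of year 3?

$95,823

Depreciable base = $129,764 − $2,000 = $127,764.
Annual expense = $127,764 / 4 = $31,941.
End of year 1: book value $97,823.
End of year 2: book value $65,882.
End of year 3: book value $33,941.
Accumulated through year 3 = $129,764 − $33,941 = $95,823.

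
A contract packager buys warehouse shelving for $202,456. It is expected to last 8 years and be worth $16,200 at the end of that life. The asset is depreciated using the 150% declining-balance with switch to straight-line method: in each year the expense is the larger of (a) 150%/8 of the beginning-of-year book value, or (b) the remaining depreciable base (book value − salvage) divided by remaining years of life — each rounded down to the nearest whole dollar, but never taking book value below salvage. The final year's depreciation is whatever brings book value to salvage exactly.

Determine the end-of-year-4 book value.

$88,233

Depreciable base = $202,456 − $16,200 = $186,256.
Year 1: DB = ⌊$202,456 × 150%/8⌋ = $37,960; SL = ⌊$186,256/8⌋ = $23,282 → take DB $37,960. Book value $164,496.
Year 2: DB = ⌊$164,496 × 150%/8⌋ = $30,843; SL = ⌊$148,296/7⌋ = $21,185 → take DB $30,843. Book value $133,653.
Year 3: DB = ⌊$133,653 × 150%/8⌋ = $25,059; SL = ⌊$117,453/6⌋ = $19,575 → take DB $25,059. Book value $108,594.
Year 4: DB = ⌊$108,594 × 150%/8⌋ = $20,361; SL = ⌊$92,394/5⌋ = $18,478 → take DB $20,361. Book value $88,233.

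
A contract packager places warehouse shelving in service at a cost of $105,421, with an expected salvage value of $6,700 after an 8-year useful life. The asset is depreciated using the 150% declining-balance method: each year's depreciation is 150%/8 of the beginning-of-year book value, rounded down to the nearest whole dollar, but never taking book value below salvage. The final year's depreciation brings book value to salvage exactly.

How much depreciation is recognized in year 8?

Depreciable base = $105,421 − $6,700 = $98,721.
Year 1: ⌊$105,421 × 150%/8⌋ = $19,766. Book value $85,655.
Year 2: ⌊$85,655 × 150%/8⌋ = $16,060. Book value $69,595.
Year 3: ⌊$69,595 × 150%/8⌋ = $13,049. Book value $56,546.
Year 4: ⌊$56,546 × 150%/8⌋ = $10,602. Book value $45,944.
Year 5: ⌊$45,944 × 150%/8⌋ = $8,614. Book value $37,330.
Year 6: ⌊$37,330 × 150%/8⌋ = $6,999. Book value $30,331.
Year 7: ⌊$30,331 × 150%/8⌋ = $5,687. Book value $24,644.
Year 8 (final): $24,644 − $6,700 = $17,944. Book value $6,700.

$17,944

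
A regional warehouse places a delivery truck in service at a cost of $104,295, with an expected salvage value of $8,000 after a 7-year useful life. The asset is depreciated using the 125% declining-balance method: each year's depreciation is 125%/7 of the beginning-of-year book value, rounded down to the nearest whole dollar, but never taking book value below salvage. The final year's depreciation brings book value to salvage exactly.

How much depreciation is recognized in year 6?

$6,965

Depreciable base = $104,295 − $8,000 = $96,295.
Year 1: ⌊$104,295 × 125%/7⌋ = $18,624. Book value $85,671.
Year 2: ⌊$85,671 × 125%/7⌋ = $15,298. Book value $70,373.
Year 3: ⌊$70,373 × 125%/7⌋ = $12,566. Book value $57,807.
Year 4: ⌊$57,807 × 125%/7⌋ = $10,322. Book value $47,485.
Year 5: ⌊$47,485 × 125%/7⌋ = $8,479. Book value $39,006.
Year 6: ⌊$39,006 × 125%/7⌋ = $6,965. Book value $32,041.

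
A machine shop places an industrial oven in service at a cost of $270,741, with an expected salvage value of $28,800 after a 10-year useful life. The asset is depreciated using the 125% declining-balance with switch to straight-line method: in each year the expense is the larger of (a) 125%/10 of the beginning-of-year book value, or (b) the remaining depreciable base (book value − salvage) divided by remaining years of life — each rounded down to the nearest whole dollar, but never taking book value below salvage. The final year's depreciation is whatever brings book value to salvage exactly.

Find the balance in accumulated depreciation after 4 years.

Depreciable base = $270,741 − $28,800 = $241,941.
Year 1: DB = ⌊$270,741 × 125%/10⌋ = $33,842; SL = ⌊$241,941/10⌋ = $24,194 → take DB $33,842. Book value $236,899.
Year 2: DB = ⌊$236,899 × 125%/10⌋ = $29,612; SL = ⌊$208,099/9⌋ = $23,122 → take DB $29,612. Book value $207,287.
Year 3: DB = ⌊$207,287 × 125%/10⌋ = $25,910; SL = ⌊$178,487/8⌋ = $22,310 → take DB $25,910. Book value $181,377.
Year 4: DB = ⌊$181,377 × 125%/10⌋ = $22,672; SL = ⌊$152,577/7⌋ = $21,796 → take DB $22,672. Book value $158,705.
Accumulated through year 4 = $270,741 − $158,705 = $112,036.

$112,036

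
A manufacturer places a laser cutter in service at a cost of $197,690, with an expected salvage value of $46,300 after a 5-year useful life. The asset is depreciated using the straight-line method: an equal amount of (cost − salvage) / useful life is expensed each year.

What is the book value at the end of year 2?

$137,134

Depreciable base = $197,690 − $46,300 = $151,390.
Annual expense = $151,390 / 5 = $30,278.
End of year 1: book value $167,412.
End of year 2: book value $137,134.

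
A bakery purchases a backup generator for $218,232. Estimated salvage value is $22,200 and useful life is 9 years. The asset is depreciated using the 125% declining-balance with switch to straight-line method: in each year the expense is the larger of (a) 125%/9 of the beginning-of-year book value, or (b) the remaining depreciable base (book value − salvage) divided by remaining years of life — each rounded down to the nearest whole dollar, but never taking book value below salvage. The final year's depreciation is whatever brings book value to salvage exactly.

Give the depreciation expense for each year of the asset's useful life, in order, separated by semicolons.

Depreciable base = $218,232 − $22,200 = $196,032.
Year 1: DB = ⌊$218,232 × 125%/9⌋ = $30,310; SL = ⌊$196,032/9⌋ = $21,781 → take DB $30,310. Book value $187,922.
Year 2: DB = ⌊$187,922 × 125%/9⌋ = $26,100; SL = ⌊$165,722/8⌋ = $20,715 → take DB $26,100. Book value $161,822.
Year 3: DB = ⌊$161,822 × 125%/9⌋ = $22,475; SL = ⌊$139,622/7⌋ = $19,946 → take DB $22,475. Book value $139,347.
Year 4: DB = ⌊$139,347 × 125%/9⌋ = $19,353; SL = ⌊$117,147/6⌋ = $19,524 → take SL $19,524. Book value $119,823.
Year 5: DB = ⌊$119,823 × 125%/9⌋ = $16,642; SL = ⌊$97,623/5⌋ = $19,524 → take SL $19,524. Book value $100,299.
Year 6: DB = ⌊$100,299 × 125%/9⌋ = $13,930; SL = ⌊$78,099/4⌋ = $19,524 → take SL $19,524. Book value $80,775.
Year 7: DB = ⌊$80,775 × 125%/9⌋ = $11,218; SL = ⌊$58,575/3⌋ = $19,525 → take SL $19,525. Book value $61,250.
Year 8: DB = ⌊$61,250 × 125%/9⌋ = $8,506; SL = ⌊$39,050/2⌋ = $19,525 → take SL $19,525. Book value $41,725.
Year 9 (final): $41,725 − $22,200 = $19,525. Book value $22,200.

$30,310; $26,100; $22,475; $19,524; $19,524; $19,524; $19,525; $19,525; $19,525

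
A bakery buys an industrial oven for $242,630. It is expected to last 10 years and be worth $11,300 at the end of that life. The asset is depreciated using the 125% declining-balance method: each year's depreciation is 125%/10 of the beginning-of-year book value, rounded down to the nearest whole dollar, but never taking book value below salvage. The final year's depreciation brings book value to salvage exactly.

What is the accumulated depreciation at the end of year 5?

Depreciable base = $242,630 − $11,300 = $231,330.
Year 1: ⌊$242,630 × 125%/10⌋ = $30,328. Book value $212,302.
Year 2: ⌊$212,302 × 125%/10⌋ = $26,537. Book value $185,765.
Year 3: ⌊$185,765 × 125%/10⌋ = $23,220. Book value $162,545.
Year 4: ⌊$162,545 × 125%/10⌋ = $20,318. Book value $142,227.
Year 5: ⌊$142,227 × 125%/10⌋ = $17,778. Book value $124,449.
Accumulated through year 5 = $242,630 − $124,449 = $118,181.

$118,181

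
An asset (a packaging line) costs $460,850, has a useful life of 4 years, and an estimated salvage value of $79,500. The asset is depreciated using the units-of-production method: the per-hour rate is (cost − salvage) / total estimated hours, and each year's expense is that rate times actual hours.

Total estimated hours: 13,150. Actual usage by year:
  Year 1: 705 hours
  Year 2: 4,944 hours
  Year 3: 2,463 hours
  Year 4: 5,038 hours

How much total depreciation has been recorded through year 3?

Depreciable base = $460,850 − $79,500 = $381,350.
Rate = $381,350 / 13,150 hours = $29 per hour.
Year 1: 705 × $29 = $20,445. Book value $440,405.
Year 2: 4,944 × $29 = $143,376. Book value $297,029.
Year 3: 2,463 × $29 = $71,427. Book value $225,602.
Accumulated through year 3 = $460,850 − $225,602 = $235,248.

$235,248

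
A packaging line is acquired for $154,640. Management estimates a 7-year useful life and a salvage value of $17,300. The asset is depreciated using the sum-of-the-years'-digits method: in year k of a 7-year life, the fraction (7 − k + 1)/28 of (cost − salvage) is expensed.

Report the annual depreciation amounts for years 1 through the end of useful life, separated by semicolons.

$34,335; $29,430; $24,525; $19,620; $14,715; $9,810; $4,905

Depreciable base = $154,640 − $17,300 = $137,340.
Sum of the years' digits = 7+6+5+4+3+2+1 = 28.
Year 1: $137,340 × 7/28 = $34,335. Book value $120,305.
Year 2: $137,340 × 6/28 = $29,430. Book value $90,875.
Year 3: $137,340 × 5/28 = $24,525. Book value $66,350.
Year 4: $137,340 × 4/28 = $19,620. Book value $46,730.
Year 5: $137,340 × 3/28 = $14,715. Book value $32,015.
Year 6: $137,340 × 2/28 = $9,810. Book value $22,205.
Year 7: $137,340 × 1/28 = $4,905. Book value $17,300.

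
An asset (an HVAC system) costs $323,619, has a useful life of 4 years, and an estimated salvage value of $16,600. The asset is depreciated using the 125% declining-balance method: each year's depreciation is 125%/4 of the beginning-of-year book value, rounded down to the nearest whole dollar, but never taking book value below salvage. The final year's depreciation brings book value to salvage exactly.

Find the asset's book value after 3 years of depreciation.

$105,162

Depreciable base = $323,619 − $16,600 = $307,019.
Year 1: ⌊$323,619 × 125%/4⌋ = $101,130. Book value $222,489.
Year 2: ⌊$222,489 × 125%/4⌋ = $69,527. Book value $152,962.
Year 3: ⌊$152,962 × 125%/4⌋ = $47,800. Book value $105,162.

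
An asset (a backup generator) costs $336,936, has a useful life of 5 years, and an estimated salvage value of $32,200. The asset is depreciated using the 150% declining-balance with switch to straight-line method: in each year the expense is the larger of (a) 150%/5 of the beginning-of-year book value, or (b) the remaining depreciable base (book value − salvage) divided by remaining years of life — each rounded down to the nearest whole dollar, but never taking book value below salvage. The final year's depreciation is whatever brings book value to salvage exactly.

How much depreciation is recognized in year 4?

Depreciable base = $336,936 − $32,200 = $304,736.
Year 1: DB = ⌊$336,936 × 150%/5⌋ = $101,080; SL = ⌊$304,736/5⌋ = $60,947 → take DB $101,080. Book value $235,856.
Year 2: DB = ⌊$235,856 × 150%/5⌋ = $70,756; SL = ⌊$203,656/4⌋ = $50,914 → take DB $70,756. Book value $165,100.
Year 3: DB = ⌊$165,100 × 150%/5⌋ = $49,530; SL = ⌊$132,900/3⌋ = $44,300 → take DB $49,530. Book value $115,570.
Year 4: DB = ⌊$115,570 × 150%/5⌋ = $34,671; SL = ⌊$83,370/2⌋ = $41,685 → take SL $41,685. Book value $73,885.

$41,685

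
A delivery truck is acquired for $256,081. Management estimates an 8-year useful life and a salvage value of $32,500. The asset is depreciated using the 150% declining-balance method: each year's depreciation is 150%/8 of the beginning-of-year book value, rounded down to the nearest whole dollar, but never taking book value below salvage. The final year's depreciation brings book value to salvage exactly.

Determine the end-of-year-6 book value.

$73,676

Depreciable base = $256,081 − $32,500 = $223,581.
Year 1: ⌊$256,081 × 150%/8⌋ = $48,015. Book value $208,066.
Year 2: ⌊$208,066 × 150%/8⌋ = $39,012. Book value $169,054.
Year 3: ⌊$169,054 × 150%/8⌋ = $31,697. Book value $137,357.
Year 4: ⌊$137,357 × 150%/8⌋ = $25,754. Book value $111,603.
Year 5: ⌊$111,603 × 150%/8⌋ = $20,925. Book value $90,678.
Year 6: ⌊$90,678 × 150%/8⌋ = $17,002. Book value $73,676.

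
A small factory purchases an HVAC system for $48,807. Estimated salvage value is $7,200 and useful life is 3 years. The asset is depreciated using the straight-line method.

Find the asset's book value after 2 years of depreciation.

Depreciable base = $48,807 − $7,200 = $41,607.
Annual expense = $41,607 / 3 = $13,869.
End of year 1: book value $34,938.
End of year 2: book value $21,069.

$21,069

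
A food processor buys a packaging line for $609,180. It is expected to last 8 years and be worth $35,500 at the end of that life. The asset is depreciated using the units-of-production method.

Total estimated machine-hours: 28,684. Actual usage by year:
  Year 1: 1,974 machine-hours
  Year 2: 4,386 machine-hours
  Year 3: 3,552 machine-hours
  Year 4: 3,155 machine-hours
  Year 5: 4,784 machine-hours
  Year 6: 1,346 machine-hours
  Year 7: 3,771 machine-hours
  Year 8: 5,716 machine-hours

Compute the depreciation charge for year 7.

Depreciable base = $609,180 − $35,500 = $573,680.
Rate = $573,680 / 28,684 machine-hours = $20 per machine-hour.
Year 1: 1,974 × $20 = $39,480. Book value $569,700.
Year 2: 4,386 × $20 = $87,720. Book value $481,980.
Year 3: 3,552 × $20 = $71,040. Book value $410,940.
Year 4: 3,155 × $20 = $63,100. Book value $347,840.
Year 5: 4,784 × $20 = $95,680. Book value $252,160.
Year 6: 1,346 × $20 = $26,920. Book value $225,240.
Year 7: 3,771 × $20 = $75,420. Book value $149,820.

$75,420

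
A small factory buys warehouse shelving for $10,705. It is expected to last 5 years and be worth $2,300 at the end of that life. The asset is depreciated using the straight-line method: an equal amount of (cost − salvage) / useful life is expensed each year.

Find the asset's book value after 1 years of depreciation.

$9,024

Depreciable base = $10,705 − $2,300 = $8,405.
Annual expense = $8,405 / 5 = $1,681.
End of year 1: book value $9,024.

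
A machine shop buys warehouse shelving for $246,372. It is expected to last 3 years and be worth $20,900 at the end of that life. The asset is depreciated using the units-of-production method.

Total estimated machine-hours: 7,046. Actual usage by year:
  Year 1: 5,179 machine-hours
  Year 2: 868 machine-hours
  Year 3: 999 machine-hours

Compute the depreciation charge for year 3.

Depreciable base = $246,372 − $20,900 = $225,472.
Rate = $225,472 / 7,046 machine-hours = $32 per machine-hour.
Year 1: 5,179 × $32 = $165,728. Book value $80,644.
Year 2: 868 × $32 = $27,776. Book value $52,868.
Year 3: 999 × $32 = $31,968. Book value $20,900.

$31,968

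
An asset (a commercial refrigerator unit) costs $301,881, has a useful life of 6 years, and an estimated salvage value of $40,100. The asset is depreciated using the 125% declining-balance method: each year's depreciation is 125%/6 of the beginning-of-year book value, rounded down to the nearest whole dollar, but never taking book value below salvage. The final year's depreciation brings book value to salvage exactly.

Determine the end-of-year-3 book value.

Depreciable base = $301,881 − $40,100 = $261,781.
Year 1: ⌊$301,881 × 125%/6⌋ = $62,891. Book value $238,990.
Year 2: ⌊$238,990 × 125%/6⌋ = $49,789. Book value $189,201.
Year 3: ⌊$189,201 × 125%/6⌋ = $39,416. Book value $149,785.

$149,785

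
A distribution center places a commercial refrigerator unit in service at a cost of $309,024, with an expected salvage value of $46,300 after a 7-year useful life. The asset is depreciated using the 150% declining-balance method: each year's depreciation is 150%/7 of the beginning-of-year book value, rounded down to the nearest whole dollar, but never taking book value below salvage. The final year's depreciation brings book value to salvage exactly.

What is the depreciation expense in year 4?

$32,120

Depreciable base = $309,024 − $46,300 = $262,724.
Year 1: ⌊$309,024 × 150%/7⌋ = $66,219. Book value $242,805.
Year 2: ⌊$242,805 × 150%/7⌋ = $52,029. Book value $190,776.
Year 3: ⌊$190,776 × 150%/7⌋ = $40,880. Book value $149,896.
Year 4: ⌊$149,896 × 150%/7⌋ = $32,120. Book value $117,776.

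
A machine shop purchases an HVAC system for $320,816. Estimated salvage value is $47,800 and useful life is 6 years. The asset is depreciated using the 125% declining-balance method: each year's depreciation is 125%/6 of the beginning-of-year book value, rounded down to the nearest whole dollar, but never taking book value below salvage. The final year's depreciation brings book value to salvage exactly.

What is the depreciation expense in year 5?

Depreciable base = $320,816 − $47,800 = $273,016.
Year 1: ⌊$320,816 × 125%/6⌋ = $66,836. Book value $253,980.
Year 2: ⌊$253,980 × 125%/6⌋ = $52,912. Book value $201,068.
Year 3: ⌊$201,068 × 125%/6⌋ = $41,889. Book value $159,179.
Year 4: ⌊$159,179 × 125%/6⌋ = $33,162. Book value $126,017.
Year 5: ⌊$126,017 × 125%/6⌋ = $26,253. Book value $99,764.

$26,253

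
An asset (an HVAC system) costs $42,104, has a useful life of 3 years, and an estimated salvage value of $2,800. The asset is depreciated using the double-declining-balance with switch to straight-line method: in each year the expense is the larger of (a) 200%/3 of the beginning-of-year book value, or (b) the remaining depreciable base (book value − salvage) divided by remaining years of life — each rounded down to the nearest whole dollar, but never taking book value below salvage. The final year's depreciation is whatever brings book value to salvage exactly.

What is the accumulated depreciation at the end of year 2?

Depreciable base = $42,104 − $2,800 = $39,304.
Year 1: DB = ⌊$42,104 × 200%/3⌋ = $28,069; SL = ⌊$39,304/3⌋ = $13,101 → take DB $28,069. Book value $14,035.
Year 2: DB = ⌊$14,035 × 200%/3⌋ = $9,356; SL = ⌊$11,235/2⌋ = $5,617 → take DB $9,356. Book value $4,679.
Accumulated through year 2 = $42,104 − $4,679 = $37,425.

$37,425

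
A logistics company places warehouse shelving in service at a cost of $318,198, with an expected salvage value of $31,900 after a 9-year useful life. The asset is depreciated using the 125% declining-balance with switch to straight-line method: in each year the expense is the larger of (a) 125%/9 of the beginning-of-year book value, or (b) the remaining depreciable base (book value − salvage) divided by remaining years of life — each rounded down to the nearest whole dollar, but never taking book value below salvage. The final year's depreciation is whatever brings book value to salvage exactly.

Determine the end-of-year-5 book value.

$146,086

Depreciable base = $318,198 − $31,900 = $286,298.
Year 1: DB = ⌊$318,198 × 125%/9⌋ = $44,194; SL = ⌊$286,298/9⌋ = $31,810 → take DB $44,194. Book value $274,004.
Year 2: DB = ⌊$274,004 × 125%/9⌋ = $38,056; SL = ⌊$242,104/8⌋ = $30,263 → take DB $38,056. Book value $235,948.
Year 3: DB = ⌊$235,948 × 125%/9⌋ = $32,770; SL = ⌊$204,048/7⌋ = $29,149 → take DB $32,770. Book value $203,178.
Year 4: DB = ⌊$203,178 × 125%/9⌋ = $28,219; SL = ⌊$171,278/6⌋ = $28,546 → take SL $28,546. Book value $174,632.
Year 5: DB = ⌊$174,632 × 125%/9⌋ = $24,254; SL = ⌊$142,732/5⌋ = $28,546 → take SL $28,546. Book value $146,086.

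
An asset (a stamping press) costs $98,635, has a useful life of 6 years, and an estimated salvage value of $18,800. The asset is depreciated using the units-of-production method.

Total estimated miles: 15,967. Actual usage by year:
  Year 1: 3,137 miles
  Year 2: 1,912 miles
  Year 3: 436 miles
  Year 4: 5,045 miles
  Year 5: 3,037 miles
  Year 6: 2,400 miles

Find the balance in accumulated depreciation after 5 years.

Depreciable base = $98,635 − $18,800 = $79,835.
Rate = $79,835 / 15,967 miles = $5 per mile.
Year 1: 3,137 × $5 = $15,685. Book value $82,950.
Year 2: 1,912 × $5 = $9,560. Book value $73,390.
Year 3: 436 × $5 = $2,180. Book value $71,210.
Year 4: 5,045 × $5 = $25,225. Book value $45,985.
Year 5: 3,037 × $5 = $15,185. Book value $30,800.
Accumulated through year 5 = $98,635 − $30,800 = $67,835.

$67,835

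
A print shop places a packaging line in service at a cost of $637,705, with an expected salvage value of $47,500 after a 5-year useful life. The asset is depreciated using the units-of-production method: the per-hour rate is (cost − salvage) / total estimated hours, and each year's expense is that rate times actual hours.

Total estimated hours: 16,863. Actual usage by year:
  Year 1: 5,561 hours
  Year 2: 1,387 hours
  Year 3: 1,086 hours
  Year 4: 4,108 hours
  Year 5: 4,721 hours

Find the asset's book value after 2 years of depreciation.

$394,525

Depreciable base = $637,705 − $47,500 = $590,205.
Rate = $590,205 / 16,863 hours = $35 per hour.
Year 1: 5,561 × $35 = $194,635. Book value $443,070.
Year 2: 1,387 × $35 = $48,545. Book value $394,525.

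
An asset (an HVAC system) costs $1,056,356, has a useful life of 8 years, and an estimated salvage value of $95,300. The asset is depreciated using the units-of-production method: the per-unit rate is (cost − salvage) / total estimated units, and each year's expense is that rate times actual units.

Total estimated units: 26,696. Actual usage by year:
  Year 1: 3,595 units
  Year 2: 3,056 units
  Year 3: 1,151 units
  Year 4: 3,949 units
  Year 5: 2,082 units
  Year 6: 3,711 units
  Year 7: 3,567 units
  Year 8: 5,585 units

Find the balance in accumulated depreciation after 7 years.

Depreciable base = $1,056,356 − $95,300 = $961,056.
Rate = $961,056 / 26,696 units = $36 per unit.
Year 1: 3,595 × $36 = $129,420. Book value $926,936.
Year 2: 3,056 × $36 = $110,016. Book value $816,920.
Year 3: 1,151 × $36 = $41,436. Book value $775,484.
Year 4: 3,949 × $36 = $142,164. Book value $633,320.
Year 5: 2,082 × $36 = $74,952. Book value $558,368.
Year 6: 3,711 × $36 = $133,596. Book value $424,772.
Year 7: 3,567 × $36 = $128,412. Book value $296,360.
Accumulated through year 7 = $1,056,356 − $296,360 = $759,996.

$759,996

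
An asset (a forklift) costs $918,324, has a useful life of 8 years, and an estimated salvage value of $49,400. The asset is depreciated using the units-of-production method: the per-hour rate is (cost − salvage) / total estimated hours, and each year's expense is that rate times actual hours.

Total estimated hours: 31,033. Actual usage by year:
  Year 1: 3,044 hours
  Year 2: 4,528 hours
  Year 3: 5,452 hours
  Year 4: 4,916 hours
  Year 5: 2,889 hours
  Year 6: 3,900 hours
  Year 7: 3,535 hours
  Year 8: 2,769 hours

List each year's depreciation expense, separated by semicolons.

$85,232; $126,784; $152,656; $137,648; $80,892; $109,200; $98,980; $77,532

Depreciable base = $918,324 − $49,400 = $868,924.
Rate = $868,924 / 31,033 hours = $28 per hour.
Year 1: 3,044 × $28 = $85,232. Book value $833,092.
Year 2: 4,528 × $28 = $126,784. Book value $706,308.
Year 3: 5,452 × $28 = $152,656. Book value $553,652.
Year 4: 4,916 × $28 = $137,648. Book value $416,004.
Year 5: 2,889 × $28 = $80,892. Book value $335,112.
Year 6: 3,900 × $28 = $109,200. Book value $225,912.
Year 7: 3,535 × $28 = $98,980. Book value $126,932.
Year 8: 2,769 × $28 = $77,532. Book value $49,400.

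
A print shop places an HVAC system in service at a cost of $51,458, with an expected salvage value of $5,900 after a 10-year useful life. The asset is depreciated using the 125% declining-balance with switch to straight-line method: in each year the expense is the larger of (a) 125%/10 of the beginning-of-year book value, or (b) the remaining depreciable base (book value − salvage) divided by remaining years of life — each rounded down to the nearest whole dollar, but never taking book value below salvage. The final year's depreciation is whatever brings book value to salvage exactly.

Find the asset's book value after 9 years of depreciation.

Depreciable base = $51,458 − $5,900 = $45,558.
Year 1: DB = ⌊$51,458 × 125%/10⌋ = $6,432; SL = ⌊$45,558/10⌋ = $4,555 → take DB $6,432. Book value $45,026.
Year 2: DB = ⌊$45,026 × 125%/10⌋ = $5,628; SL = ⌊$39,126/9⌋ = $4,347 → take DB $5,628. Book value $39,398.
Year 3: DB = ⌊$39,398 × 125%/10⌋ = $4,924; SL = ⌊$33,498/8⌋ = $4,187 → take DB $4,924. Book value $34,474.
Year 4: DB = ⌊$34,474 × 125%/10⌋ = $4,309; SL = ⌊$28,574/7⌋ = $4,082 → take DB $4,309. Book value $30,165.
Year 5: DB = ⌊$30,165 × 125%/10⌋ = $3,770; SL = ⌊$24,265/6⌋ = $4,044 → take SL $4,044. Book value $26,121.
Year 6: DB = ⌊$26,121 × 125%/10⌋ = $3,265; SL = ⌊$20,221/5⌋ = $4,044 → take SL $4,044. Book value $22,077.
Year 7: DB = ⌊$22,077 × 125%/10⌋ = $2,759; SL = ⌊$16,177/4⌋ = $4,044 → take SL $4,044. Book value $18,033.
Year 8: DB = ⌊$18,033 × 125%/10⌋ = $2,254; SL = ⌊$12,133/3⌋ = $4,044 → take SL $4,044. Book value $13,989.
Year 9: DB = ⌊$13,989 × 125%/10⌋ = $1,748; SL = ⌊$8,089/2⌋ = $4,044 → take SL $4,044. Book value $9,945.

$9,945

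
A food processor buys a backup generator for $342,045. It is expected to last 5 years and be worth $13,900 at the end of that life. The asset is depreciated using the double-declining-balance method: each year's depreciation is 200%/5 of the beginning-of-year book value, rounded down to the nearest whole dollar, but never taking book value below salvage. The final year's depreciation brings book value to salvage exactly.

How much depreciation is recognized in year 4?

Depreciable base = $342,045 − $13,900 = $328,145.
Year 1: ⌊$342,045 × 200%/5⌋ = $136,818. Book value $205,227.
Year 2: ⌊$205,227 × 200%/5⌋ = $82,090. Book value $123,137.
Year 3: ⌊$123,137 × 200%/5⌋ = $49,254. Book value $73,883.
Year 4: ⌊$73,883 × 200%/5⌋ = $29,553. Book value $44,330.

$29,553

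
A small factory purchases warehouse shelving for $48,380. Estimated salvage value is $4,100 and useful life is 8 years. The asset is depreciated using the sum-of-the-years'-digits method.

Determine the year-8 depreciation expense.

$1,230

Depreciable base = $48,380 − $4,100 = $44,280.
Sum of the years' digits = 8+7+6+5+4+3+2+1 = 36.
Year 1: $44,280 × 8/36 = $9,840. Book value $38,540.
Year 2: $44,280 × 7/36 = $8,610. Book value $29,930.
Year 3: $44,280 × 6/36 = $7,380. Book value $22,550.
Year 4: $44,280 × 5/36 = $6,150. Book value $16,400.
Year 5: $44,280 × 4/36 = $4,920. Book value $11,480.
Year 6: $44,280 × 3/36 = $3,690. Book value $7,790.
Year 7: $44,280 × 2/36 = $2,460. Book value $5,330.
Year 8: $44,280 × 1/36 = $1,230. Book value $4,100.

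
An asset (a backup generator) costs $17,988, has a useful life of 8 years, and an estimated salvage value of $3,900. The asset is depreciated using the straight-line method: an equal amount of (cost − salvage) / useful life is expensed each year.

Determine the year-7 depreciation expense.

$1,761

Depreciable base = $17,988 − $3,900 = $14,088.
Annual expense = $14,088 / 8 = $1,761.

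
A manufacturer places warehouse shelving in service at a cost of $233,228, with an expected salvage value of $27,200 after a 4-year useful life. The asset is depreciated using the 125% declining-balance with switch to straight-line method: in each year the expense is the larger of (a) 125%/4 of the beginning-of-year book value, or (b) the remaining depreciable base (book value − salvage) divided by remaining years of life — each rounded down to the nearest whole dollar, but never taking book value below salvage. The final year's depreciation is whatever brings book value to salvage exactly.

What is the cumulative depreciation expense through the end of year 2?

Depreciable base = $233,228 − $27,200 = $206,028.
Year 1: DB = ⌊$233,228 × 125%/4⌋ = $72,883; SL = ⌊$206,028/4⌋ = $51,507 → take DB $72,883. Book value $160,345.
Year 2: DB = ⌊$160,345 × 125%/4⌋ = $50,107; SL = ⌊$133,145/3⌋ = $44,381 → take DB $50,107. Book value $110,238.
Accumulated through year 2 = $233,228 − $110,238 = $122,990.

$122,990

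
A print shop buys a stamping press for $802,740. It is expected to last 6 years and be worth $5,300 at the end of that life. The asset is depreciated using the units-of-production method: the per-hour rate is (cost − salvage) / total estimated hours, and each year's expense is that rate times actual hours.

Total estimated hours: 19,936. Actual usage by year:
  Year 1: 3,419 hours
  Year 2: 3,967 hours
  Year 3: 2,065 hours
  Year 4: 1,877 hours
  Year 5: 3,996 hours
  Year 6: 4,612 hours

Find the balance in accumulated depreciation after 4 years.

Depreciable base = $802,740 − $5,300 = $797,440.
Rate = $797,440 / 19,936 hours = $40 per hour.
Year 1: 3,419 × $40 = $136,760. Book value $665,980.
Year 2: 3,967 × $40 = $158,680. Book value $507,300.
Year 3: 2,065 × $40 = $82,600. Book value $424,700.
Year 4: 1,877 × $40 = $75,080. Book value $349,620.
Accumulated through year 4 = $802,740 − $349,620 = $453,120.

$453,120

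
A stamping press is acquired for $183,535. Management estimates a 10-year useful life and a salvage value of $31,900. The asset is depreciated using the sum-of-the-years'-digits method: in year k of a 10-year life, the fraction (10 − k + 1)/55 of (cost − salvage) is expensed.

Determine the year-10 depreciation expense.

$2,757

Depreciable base = $183,535 − $31,900 = $151,635.
Sum of the years' digits = 10+9+8+7+6+5+4+3+2+1 = 55.
Year 1: $151,635 × 10/55 = $27,570. Book value $155,965.
Year 2: $151,635 × 9/55 = $24,813. Book value $131,152.
Year 3: $151,635 × 8/55 = $22,056. Book value $109,096.
Year 4: $151,635 × 7/55 = $19,299. Book value $89,797.
Year 5: $151,635 × 6/55 = $16,542. Book value $73,255.
Year 6: $151,635 × 5/55 = $13,785. Book value $59,470.
Year 7: $151,635 × 4/55 = $11,028. Book value $48,442.
Year 8: $151,635 × 3/55 = $8,271. Book value $40,171.
Year 9: $151,635 × 2/55 = $5,514. Book value $34,657.
Year 10: $151,635 × 1/55 = $2,757. Book value $31,900.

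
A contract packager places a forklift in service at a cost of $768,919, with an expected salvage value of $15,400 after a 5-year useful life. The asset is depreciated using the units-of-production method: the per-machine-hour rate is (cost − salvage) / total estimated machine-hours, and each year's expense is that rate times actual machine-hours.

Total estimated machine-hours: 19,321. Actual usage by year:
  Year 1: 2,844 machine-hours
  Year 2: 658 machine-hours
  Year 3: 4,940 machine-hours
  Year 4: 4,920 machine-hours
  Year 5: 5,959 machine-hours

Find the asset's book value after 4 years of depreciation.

Depreciable base = $768,919 − $15,400 = $753,519.
Rate = $753,519 / 19,321 machine-hours = $39 per machine-hour.
Year 1: 2,844 × $39 = $110,916. Book value $658,003.
Year 2: 658 × $39 = $25,662. Book value $632,341.
Year 3: 4,940 × $39 = $192,660. Book value $439,681.
Year 4: 4,920 × $39 = $191,880. Book value $247,801.

$247,801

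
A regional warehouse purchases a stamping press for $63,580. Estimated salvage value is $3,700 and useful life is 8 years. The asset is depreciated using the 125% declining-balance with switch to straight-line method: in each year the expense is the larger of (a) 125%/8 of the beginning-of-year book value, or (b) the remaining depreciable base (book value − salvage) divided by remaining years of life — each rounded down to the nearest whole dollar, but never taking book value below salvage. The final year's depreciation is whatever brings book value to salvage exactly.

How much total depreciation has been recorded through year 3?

$25,388

Depreciable base = $63,580 − $3,700 = $59,880.
Year 1: DB = ⌊$63,580 × 125%/8⌋ = $9,934; SL = ⌊$59,880/8⌋ = $7,485 → take DB $9,934. Book value $53,646.
Year 2: DB = ⌊$53,646 × 125%/8⌋ = $8,382; SL = ⌊$49,946/7⌋ = $7,135 → take DB $8,382. Book value $45,264.
Year 3: DB = ⌊$45,264 × 125%/8⌋ = $7,072; SL = ⌊$41,564/6⌋ = $6,927 → take DB $7,072. Book value $38,192.
Accumulated through year 3 = $63,580 − $38,192 = $25,388.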